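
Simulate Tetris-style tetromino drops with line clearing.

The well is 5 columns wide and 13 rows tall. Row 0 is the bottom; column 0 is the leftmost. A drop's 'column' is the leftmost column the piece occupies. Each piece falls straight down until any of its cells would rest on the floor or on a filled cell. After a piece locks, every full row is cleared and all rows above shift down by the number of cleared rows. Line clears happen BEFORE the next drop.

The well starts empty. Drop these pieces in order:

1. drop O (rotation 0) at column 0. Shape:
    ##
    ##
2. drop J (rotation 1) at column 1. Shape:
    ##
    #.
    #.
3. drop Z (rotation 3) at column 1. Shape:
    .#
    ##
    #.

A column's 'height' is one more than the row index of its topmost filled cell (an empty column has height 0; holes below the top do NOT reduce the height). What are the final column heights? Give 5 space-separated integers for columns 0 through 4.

Answer: 2 7 8 0 0

Derivation:
Drop 1: O rot0 at col 0 lands with bottom-row=0; cleared 0 line(s) (total 0); column heights now [2 2 0 0 0], max=2
Drop 2: J rot1 at col 1 lands with bottom-row=2; cleared 0 line(s) (total 0); column heights now [2 5 5 0 0], max=5
Drop 3: Z rot3 at col 1 lands with bottom-row=5; cleared 0 line(s) (total 0); column heights now [2 7 8 0 0], max=8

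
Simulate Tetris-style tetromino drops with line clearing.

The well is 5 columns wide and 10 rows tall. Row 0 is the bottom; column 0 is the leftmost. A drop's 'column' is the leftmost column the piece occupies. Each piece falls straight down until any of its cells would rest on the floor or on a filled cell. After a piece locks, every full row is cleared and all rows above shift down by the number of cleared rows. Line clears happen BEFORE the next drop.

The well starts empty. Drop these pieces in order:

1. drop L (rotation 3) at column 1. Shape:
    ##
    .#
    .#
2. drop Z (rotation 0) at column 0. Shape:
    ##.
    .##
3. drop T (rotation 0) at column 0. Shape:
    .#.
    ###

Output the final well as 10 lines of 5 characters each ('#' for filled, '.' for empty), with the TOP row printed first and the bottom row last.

Answer: .....
.....
.....
.#...
###..
##...
.##..
.##..
..#..
..#..

Derivation:
Drop 1: L rot3 at col 1 lands with bottom-row=0; cleared 0 line(s) (total 0); column heights now [0 3 3 0 0], max=3
Drop 2: Z rot0 at col 0 lands with bottom-row=3; cleared 0 line(s) (total 0); column heights now [5 5 4 0 0], max=5
Drop 3: T rot0 at col 0 lands with bottom-row=5; cleared 0 line(s) (total 0); column heights now [6 7 6 0 0], max=7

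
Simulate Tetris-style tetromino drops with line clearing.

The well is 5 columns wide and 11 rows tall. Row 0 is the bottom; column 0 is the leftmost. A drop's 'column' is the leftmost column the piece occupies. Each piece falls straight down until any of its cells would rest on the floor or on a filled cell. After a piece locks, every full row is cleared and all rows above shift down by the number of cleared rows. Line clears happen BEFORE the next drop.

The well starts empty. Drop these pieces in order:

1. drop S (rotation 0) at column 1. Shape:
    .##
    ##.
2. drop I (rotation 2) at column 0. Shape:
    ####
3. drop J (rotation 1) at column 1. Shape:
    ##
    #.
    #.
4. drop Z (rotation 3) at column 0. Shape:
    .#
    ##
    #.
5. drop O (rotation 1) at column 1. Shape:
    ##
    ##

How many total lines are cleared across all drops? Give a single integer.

Answer: 0

Derivation:
Drop 1: S rot0 at col 1 lands with bottom-row=0; cleared 0 line(s) (total 0); column heights now [0 1 2 2 0], max=2
Drop 2: I rot2 at col 0 lands with bottom-row=2; cleared 0 line(s) (total 0); column heights now [3 3 3 3 0], max=3
Drop 3: J rot1 at col 1 lands with bottom-row=3; cleared 0 line(s) (total 0); column heights now [3 6 6 3 0], max=6
Drop 4: Z rot3 at col 0 lands with bottom-row=5; cleared 0 line(s) (total 0); column heights now [7 8 6 3 0], max=8
Drop 5: O rot1 at col 1 lands with bottom-row=8; cleared 0 line(s) (total 0); column heights now [7 10 10 3 0], max=10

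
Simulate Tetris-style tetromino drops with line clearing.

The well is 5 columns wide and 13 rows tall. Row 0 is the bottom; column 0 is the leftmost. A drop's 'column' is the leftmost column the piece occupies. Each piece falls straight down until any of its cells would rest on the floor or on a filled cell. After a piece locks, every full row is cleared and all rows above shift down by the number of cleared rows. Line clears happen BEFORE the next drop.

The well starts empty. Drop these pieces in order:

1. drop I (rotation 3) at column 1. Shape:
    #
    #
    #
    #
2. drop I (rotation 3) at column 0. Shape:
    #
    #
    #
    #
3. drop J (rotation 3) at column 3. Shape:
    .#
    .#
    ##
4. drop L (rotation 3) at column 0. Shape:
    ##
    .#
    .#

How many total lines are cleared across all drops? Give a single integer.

Drop 1: I rot3 at col 1 lands with bottom-row=0; cleared 0 line(s) (total 0); column heights now [0 4 0 0 0], max=4
Drop 2: I rot3 at col 0 lands with bottom-row=0; cleared 0 line(s) (total 0); column heights now [4 4 0 0 0], max=4
Drop 3: J rot3 at col 3 lands with bottom-row=0; cleared 0 line(s) (total 0); column heights now [4 4 0 1 3], max=4
Drop 4: L rot3 at col 0 lands with bottom-row=4; cleared 0 line(s) (total 0); column heights now [7 7 0 1 3], max=7

Answer: 0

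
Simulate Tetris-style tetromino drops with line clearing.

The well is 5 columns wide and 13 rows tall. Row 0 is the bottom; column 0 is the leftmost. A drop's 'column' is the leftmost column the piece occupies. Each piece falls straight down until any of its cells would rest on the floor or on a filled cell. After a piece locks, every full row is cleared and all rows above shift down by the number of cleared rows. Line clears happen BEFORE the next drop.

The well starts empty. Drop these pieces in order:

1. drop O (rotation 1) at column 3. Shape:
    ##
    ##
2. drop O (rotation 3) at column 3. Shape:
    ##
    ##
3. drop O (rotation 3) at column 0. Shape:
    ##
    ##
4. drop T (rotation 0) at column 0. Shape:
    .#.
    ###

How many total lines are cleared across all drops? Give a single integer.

Drop 1: O rot1 at col 3 lands with bottom-row=0; cleared 0 line(s) (total 0); column heights now [0 0 0 2 2], max=2
Drop 2: O rot3 at col 3 lands with bottom-row=2; cleared 0 line(s) (total 0); column heights now [0 0 0 4 4], max=4
Drop 3: O rot3 at col 0 lands with bottom-row=0; cleared 0 line(s) (total 0); column heights now [2 2 0 4 4], max=4
Drop 4: T rot0 at col 0 lands with bottom-row=2; cleared 1 line(s) (total 1); column heights now [2 3 0 3 3], max=3

Answer: 1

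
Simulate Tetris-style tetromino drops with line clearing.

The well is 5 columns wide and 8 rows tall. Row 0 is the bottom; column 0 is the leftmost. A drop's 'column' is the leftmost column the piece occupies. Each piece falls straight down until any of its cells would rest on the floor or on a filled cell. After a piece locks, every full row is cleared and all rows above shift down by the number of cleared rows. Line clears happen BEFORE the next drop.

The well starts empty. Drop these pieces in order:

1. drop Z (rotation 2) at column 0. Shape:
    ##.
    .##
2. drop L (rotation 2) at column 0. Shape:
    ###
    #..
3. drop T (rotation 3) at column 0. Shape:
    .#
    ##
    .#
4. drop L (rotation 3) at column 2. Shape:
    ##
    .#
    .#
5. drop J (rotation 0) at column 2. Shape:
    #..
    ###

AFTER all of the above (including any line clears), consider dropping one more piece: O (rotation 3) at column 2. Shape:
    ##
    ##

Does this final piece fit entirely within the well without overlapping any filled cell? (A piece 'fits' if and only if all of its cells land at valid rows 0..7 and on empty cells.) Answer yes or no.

Drop 1: Z rot2 at col 0 lands with bottom-row=0; cleared 0 line(s) (total 0); column heights now [2 2 1 0 0], max=2
Drop 2: L rot2 at col 0 lands with bottom-row=2; cleared 0 line(s) (total 0); column heights now [4 4 4 0 0], max=4
Drop 3: T rot3 at col 0 lands with bottom-row=4; cleared 0 line(s) (total 0); column heights now [6 7 4 0 0], max=7
Drop 4: L rot3 at col 2 lands with bottom-row=2; cleared 0 line(s) (total 0); column heights now [6 7 5 5 0], max=7
Drop 5: J rot0 at col 2 lands with bottom-row=5; cleared 1 line(s) (total 1); column heights now [4 6 6 5 0], max=6
Test piece O rot3 at col 2 (width 2): heights before test = [4 6 6 5 0]; fits = True

Answer: yes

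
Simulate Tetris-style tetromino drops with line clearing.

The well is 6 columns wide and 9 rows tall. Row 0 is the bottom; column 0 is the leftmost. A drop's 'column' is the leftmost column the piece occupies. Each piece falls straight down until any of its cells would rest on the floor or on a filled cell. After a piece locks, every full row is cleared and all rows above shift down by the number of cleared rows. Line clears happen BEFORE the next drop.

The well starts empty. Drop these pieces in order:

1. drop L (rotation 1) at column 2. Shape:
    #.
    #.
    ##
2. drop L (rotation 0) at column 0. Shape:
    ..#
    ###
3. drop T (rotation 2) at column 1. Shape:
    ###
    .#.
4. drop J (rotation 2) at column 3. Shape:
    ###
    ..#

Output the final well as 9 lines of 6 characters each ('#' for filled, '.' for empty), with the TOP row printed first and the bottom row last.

Answer: ......
...###
.###.#
..#...
..#...
###...
..#...
..#...
..##..

Derivation:
Drop 1: L rot1 at col 2 lands with bottom-row=0; cleared 0 line(s) (total 0); column heights now [0 0 3 1 0 0], max=3
Drop 2: L rot0 at col 0 lands with bottom-row=3; cleared 0 line(s) (total 0); column heights now [4 4 5 1 0 0], max=5
Drop 3: T rot2 at col 1 lands with bottom-row=5; cleared 0 line(s) (total 0); column heights now [4 7 7 7 0 0], max=7
Drop 4: J rot2 at col 3 lands with bottom-row=6; cleared 0 line(s) (total 0); column heights now [4 7 7 8 8 8], max=8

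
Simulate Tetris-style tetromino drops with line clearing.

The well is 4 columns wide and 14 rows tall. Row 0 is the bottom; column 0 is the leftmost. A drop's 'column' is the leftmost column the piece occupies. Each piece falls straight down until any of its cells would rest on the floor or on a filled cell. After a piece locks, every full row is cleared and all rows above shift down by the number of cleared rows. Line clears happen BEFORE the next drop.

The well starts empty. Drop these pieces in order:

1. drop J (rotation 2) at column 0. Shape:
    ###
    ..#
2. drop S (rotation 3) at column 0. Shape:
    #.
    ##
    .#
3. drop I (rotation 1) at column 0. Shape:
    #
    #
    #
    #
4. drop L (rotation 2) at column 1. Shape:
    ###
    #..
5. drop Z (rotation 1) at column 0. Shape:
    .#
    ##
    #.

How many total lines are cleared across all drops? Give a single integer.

Answer: 1

Derivation:
Drop 1: J rot2 at col 0 lands with bottom-row=0; cleared 0 line(s) (total 0); column heights now [2 2 2 0], max=2
Drop 2: S rot3 at col 0 lands with bottom-row=2; cleared 0 line(s) (total 0); column heights now [5 4 2 0], max=5
Drop 3: I rot1 at col 0 lands with bottom-row=5; cleared 0 line(s) (total 0); column heights now [9 4 2 0], max=9
Drop 4: L rot2 at col 1 lands with bottom-row=4; cleared 1 line(s) (total 1); column heights now [8 5 2 0], max=8
Drop 5: Z rot1 at col 0 lands with bottom-row=8; cleared 0 line(s) (total 1); column heights now [10 11 2 0], max=11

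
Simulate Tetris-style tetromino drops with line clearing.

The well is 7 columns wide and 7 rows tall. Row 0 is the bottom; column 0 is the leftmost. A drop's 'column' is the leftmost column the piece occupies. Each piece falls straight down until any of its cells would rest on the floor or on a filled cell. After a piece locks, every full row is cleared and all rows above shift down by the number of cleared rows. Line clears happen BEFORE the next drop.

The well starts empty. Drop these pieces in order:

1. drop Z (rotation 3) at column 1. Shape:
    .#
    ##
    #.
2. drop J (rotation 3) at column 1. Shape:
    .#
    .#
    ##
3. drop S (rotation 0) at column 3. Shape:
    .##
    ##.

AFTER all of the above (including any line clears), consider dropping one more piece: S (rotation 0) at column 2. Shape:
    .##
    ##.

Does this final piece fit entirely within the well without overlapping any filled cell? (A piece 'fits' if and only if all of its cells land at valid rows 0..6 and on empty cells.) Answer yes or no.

Drop 1: Z rot3 at col 1 lands with bottom-row=0; cleared 0 line(s) (total 0); column heights now [0 2 3 0 0 0 0], max=3
Drop 2: J rot3 at col 1 lands with bottom-row=3; cleared 0 line(s) (total 0); column heights now [0 4 6 0 0 0 0], max=6
Drop 3: S rot0 at col 3 lands with bottom-row=0; cleared 0 line(s) (total 0); column heights now [0 4 6 1 2 2 0], max=6
Test piece S rot0 at col 2 (width 3): heights before test = [0 4 6 1 2 2 0]; fits = False

Answer: no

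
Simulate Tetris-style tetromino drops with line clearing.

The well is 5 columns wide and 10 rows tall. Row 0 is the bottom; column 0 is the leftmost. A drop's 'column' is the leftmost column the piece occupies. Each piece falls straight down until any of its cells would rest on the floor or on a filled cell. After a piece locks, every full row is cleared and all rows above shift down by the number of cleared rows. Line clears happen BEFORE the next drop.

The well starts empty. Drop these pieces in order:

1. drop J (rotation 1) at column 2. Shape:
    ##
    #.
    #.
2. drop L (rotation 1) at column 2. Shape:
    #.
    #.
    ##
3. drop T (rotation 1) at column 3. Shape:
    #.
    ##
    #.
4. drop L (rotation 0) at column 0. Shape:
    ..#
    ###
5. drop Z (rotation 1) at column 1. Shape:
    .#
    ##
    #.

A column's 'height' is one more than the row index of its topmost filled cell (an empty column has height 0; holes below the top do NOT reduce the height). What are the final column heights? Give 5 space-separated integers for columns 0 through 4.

Answer: 7 9 10 7 6

Derivation:
Drop 1: J rot1 at col 2 lands with bottom-row=0; cleared 0 line(s) (total 0); column heights now [0 0 3 3 0], max=3
Drop 2: L rot1 at col 2 lands with bottom-row=3; cleared 0 line(s) (total 0); column heights now [0 0 6 4 0], max=6
Drop 3: T rot1 at col 3 lands with bottom-row=4; cleared 0 line(s) (total 0); column heights now [0 0 6 7 6], max=7
Drop 4: L rot0 at col 0 lands with bottom-row=6; cleared 0 line(s) (total 0); column heights now [7 7 8 7 6], max=8
Drop 5: Z rot1 at col 1 lands with bottom-row=7; cleared 0 line(s) (total 0); column heights now [7 9 10 7 6], max=10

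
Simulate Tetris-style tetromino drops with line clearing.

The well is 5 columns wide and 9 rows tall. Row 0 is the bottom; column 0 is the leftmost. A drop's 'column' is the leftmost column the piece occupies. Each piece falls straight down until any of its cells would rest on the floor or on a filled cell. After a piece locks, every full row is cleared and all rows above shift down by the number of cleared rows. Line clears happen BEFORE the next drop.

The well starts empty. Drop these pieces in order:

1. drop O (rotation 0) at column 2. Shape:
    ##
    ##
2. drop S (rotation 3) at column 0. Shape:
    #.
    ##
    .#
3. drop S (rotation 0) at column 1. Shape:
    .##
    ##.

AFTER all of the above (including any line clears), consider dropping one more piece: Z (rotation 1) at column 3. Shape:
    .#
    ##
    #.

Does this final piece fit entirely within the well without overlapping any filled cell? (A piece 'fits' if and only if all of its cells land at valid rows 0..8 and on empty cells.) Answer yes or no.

Answer: yes

Derivation:
Drop 1: O rot0 at col 2 lands with bottom-row=0; cleared 0 line(s) (total 0); column heights now [0 0 2 2 0], max=2
Drop 2: S rot3 at col 0 lands with bottom-row=0; cleared 0 line(s) (total 0); column heights now [3 2 2 2 0], max=3
Drop 3: S rot0 at col 1 lands with bottom-row=2; cleared 0 line(s) (total 0); column heights now [3 3 4 4 0], max=4
Test piece Z rot1 at col 3 (width 2): heights before test = [3 3 4 4 0]; fits = True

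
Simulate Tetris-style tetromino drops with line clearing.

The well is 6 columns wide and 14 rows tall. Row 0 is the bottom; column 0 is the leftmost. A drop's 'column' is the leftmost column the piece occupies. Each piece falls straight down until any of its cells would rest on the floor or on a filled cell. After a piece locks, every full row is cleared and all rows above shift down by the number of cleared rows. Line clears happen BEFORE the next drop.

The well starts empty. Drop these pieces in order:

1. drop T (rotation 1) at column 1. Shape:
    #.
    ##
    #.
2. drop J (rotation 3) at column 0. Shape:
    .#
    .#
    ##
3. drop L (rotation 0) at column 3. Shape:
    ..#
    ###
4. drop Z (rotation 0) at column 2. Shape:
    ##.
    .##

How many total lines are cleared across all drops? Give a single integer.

Answer: 0

Derivation:
Drop 1: T rot1 at col 1 lands with bottom-row=0; cleared 0 line(s) (total 0); column heights now [0 3 2 0 0 0], max=3
Drop 2: J rot3 at col 0 lands with bottom-row=3; cleared 0 line(s) (total 0); column heights now [4 6 2 0 0 0], max=6
Drop 3: L rot0 at col 3 lands with bottom-row=0; cleared 0 line(s) (total 0); column heights now [4 6 2 1 1 2], max=6
Drop 4: Z rot0 at col 2 lands with bottom-row=1; cleared 0 line(s) (total 0); column heights now [4 6 3 3 2 2], max=6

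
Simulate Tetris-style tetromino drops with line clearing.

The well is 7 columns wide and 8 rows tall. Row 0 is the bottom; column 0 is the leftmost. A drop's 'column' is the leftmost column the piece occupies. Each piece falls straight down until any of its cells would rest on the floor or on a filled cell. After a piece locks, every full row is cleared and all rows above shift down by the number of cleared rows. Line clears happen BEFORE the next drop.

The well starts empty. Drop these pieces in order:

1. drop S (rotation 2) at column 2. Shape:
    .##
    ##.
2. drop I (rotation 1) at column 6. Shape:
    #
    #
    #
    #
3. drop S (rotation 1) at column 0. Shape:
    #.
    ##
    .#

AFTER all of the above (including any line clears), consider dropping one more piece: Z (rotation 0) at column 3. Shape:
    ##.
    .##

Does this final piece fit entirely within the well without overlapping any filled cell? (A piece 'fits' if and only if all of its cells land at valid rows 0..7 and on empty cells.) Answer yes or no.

Drop 1: S rot2 at col 2 lands with bottom-row=0; cleared 0 line(s) (total 0); column heights now [0 0 1 2 2 0 0], max=2
Drop 2: I rot1 at col 6 lands with bottom-row=0; cleared 0 line(s) (total 0); column heights now [0 0 1 2 2 0 4], max=4
Drop 3: S rot1 at col 0 lands with bottom-row=0; cleared 0 line(s) (total 0); column heights now [3 2 1 2 2 0 4], max=4
Test piece Z rot0 at col 3 (width 3): heights before test = [3 2 1 2 2 0 4]; fits = True

Answer: yes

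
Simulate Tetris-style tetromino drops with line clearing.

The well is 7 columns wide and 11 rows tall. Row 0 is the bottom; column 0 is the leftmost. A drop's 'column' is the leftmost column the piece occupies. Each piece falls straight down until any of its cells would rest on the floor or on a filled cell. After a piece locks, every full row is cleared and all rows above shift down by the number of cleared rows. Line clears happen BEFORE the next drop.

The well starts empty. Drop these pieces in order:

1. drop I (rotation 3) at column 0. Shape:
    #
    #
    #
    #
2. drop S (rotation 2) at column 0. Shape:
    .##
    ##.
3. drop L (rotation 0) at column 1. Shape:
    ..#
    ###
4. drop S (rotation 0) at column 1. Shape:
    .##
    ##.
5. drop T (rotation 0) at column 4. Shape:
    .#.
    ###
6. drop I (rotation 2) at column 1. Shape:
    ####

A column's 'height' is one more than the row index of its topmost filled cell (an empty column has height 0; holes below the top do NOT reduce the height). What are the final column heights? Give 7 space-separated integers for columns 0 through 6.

Answer: 5 10 10 10 10 2 1

Derivation:
Drop 1: I rot3 at col 0 lands with bottom-row=0; cleared 0 line(s) (total 0); column heights now [4 0 0 0 0 0 0], max=4
Drop 2: S rot2 at col 0 lands with bottom-row=4; cleared 0 line(s) (total 0); column heights now [5 6 6 0 0 0 0], max=6
Drop 3: L rot0 at col 1 lands with bottom-row=6; cleared 0 line(s) (total 0); column heights now [5 7 7 8 0 0 0], max=8
Drop 4: S rot0 at col 1 lands with bottom-row=7; cleared 0 line(s) (total 0); column heights now [5 8 9 9 0 0 0], max=9
Drop 5: T rot0 at col 4 lands with bottom-row=0; cleared 0 line(s) (total 0); column heights now [5 8 9 9 1 2 1], max=9
Drop 6: I rot2 at col 1 lands with bottom-row=9; cleared 0 line(s) (total 0); column heights now [5 10 10 10 10 2 1], max=10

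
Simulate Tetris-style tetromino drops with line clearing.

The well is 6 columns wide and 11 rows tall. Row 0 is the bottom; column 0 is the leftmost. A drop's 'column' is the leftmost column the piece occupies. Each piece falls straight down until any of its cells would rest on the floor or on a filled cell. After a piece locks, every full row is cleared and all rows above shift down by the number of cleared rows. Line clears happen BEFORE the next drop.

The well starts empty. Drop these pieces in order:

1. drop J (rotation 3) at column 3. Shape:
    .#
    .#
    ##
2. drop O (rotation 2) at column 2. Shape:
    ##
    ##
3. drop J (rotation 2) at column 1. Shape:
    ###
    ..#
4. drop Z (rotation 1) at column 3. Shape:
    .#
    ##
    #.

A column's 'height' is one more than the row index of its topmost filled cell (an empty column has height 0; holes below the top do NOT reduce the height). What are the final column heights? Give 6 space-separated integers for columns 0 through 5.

Drop 1: J rot3 at col 3 lands with bottom-row=0; cleared 0 line(s) (total 0); column heights now [0 0 0 1 3 0], max=3
Drop 2: O rot2 at col 2 lands with bottom-row=1; cleared 0 line(s) (total 0); column heights now [0 0 3 3 3 0], max=3
Drop 3: J rot2 at col 1 lands with bottom-row=3; cleared 0 line(s) (total 0); column heights now [0 5 5 5 3 0], max=5
Drop 4: Z rot1 at col 3 lands with bottom-row=5; cleared 0 line(s) (total 0); column heights now [0 5 5 7 8 0], max=8

Answer: 0 5 5 7 8 0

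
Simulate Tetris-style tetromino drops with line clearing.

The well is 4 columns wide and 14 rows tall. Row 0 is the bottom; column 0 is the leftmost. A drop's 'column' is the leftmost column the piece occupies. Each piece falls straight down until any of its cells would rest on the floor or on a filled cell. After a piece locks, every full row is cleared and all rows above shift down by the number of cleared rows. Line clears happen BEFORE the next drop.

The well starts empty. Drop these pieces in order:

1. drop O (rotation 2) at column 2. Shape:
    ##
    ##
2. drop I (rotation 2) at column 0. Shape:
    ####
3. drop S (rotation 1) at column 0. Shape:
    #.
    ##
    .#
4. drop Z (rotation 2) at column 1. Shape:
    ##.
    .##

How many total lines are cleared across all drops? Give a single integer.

Answer: 2

Derivation:
Drop 1: O rot2 at col 2 lands with bottom-row=0; cleared 0 line(s) (total 0); column heights now [0 0 2 2], max=2
Drop 2: I rot2 at col 0 lands with bottom-row=2; cleared 1 line(s) (total 1); column heights now [0 0 2 2], max=2
Drop 3: S rot1 at col 0 lands with bottom-row=0; cleared 1 line(s) (total 2); column heights now [2 1 1 1], max=2
Drop 4: Z rot2 at col 1 lands with bottom-row=1; cleared 0 line(s) (total 2); column heights now [2 3 3 2], max=3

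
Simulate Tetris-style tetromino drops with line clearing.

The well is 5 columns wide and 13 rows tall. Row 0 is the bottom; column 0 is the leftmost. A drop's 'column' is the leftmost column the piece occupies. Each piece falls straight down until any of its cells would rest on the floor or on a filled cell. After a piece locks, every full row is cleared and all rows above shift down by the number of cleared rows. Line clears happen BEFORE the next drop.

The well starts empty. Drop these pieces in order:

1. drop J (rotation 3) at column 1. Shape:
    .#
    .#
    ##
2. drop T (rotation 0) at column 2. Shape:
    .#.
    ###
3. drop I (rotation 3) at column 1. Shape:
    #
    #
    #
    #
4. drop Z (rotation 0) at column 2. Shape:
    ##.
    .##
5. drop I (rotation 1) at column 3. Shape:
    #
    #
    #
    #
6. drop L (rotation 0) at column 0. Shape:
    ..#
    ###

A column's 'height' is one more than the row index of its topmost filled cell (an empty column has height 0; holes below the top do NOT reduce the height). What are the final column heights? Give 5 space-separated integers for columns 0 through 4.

Answer: 8 8 9 11 6

Derivation:
Drop 1: J rot3 at col 1 lands with bottom-row=0; cleared 0 line(s) (total 0); column heights now [0 1 3 0 0], max=3
Drop 2: T rot0 at col 2 lands with bottom-row=3; cleared 0 line(s) (total 0); column heights now [0 1 4 5 4], max=5
Drop 3: I rot3 at col 1 lands with bottom-row=1; cleared 0 line(s) (total 0); column heights now [0 5 4 5 4], max=5
Drop 4: Z rot0 at col 2 lands with bottom-row=5; cleared 0 line(s) (total 0); column heights now [0 5 7 7 6], max=7
Drop 5: I rot1 at col 3 lands with bottom-row=7; cleared 0 line(s) (total 0); column heights now [0 5 7 11 6], max=11
Drop 6: L rot0 at col 0 lands with bottom-row=7; cleared 0 line(s) (total 0); column heights now [8 8 9 11 6], max=11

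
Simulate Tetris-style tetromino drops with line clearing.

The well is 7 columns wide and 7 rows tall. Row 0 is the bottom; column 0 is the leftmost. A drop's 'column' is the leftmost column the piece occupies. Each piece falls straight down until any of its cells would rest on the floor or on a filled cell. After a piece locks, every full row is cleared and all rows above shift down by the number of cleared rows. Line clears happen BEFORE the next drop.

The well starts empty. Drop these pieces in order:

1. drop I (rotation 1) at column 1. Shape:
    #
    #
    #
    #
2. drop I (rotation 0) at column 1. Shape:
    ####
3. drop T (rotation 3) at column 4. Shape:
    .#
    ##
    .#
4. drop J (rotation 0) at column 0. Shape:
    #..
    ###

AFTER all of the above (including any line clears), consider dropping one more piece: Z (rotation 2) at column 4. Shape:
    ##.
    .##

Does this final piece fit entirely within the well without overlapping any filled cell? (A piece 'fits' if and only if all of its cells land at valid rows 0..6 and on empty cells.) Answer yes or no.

Drop 1: I rot1 at col 1 lands with bottom-row=0; cleared 0 line(s) (total 0); column heights now [0 4 0 0 0 0 0], max=4
Drop 2: I rot0 at col 1 lands with bottom-row=4; cleared 0 line(s) (total 0); column heights now [0 5 5 5 5 0 0], max=5
Drop 3: T rot3 at col 4 lands with bottom-row=4; cleared 0 line(s) (total 0); column heights now [0 5 5 5 6 7 0], max=7
Drop 4: J rot0 at col 0 lands with bottom-row=5; cleared 0 line(s) (total 0); column heights now [7 6 6 5 6 7 0], max=7
Test piece Z rot2 at col 4 (width 3): heights before test = [7 6 6 5 6 7 0]; fits = False

Answer: no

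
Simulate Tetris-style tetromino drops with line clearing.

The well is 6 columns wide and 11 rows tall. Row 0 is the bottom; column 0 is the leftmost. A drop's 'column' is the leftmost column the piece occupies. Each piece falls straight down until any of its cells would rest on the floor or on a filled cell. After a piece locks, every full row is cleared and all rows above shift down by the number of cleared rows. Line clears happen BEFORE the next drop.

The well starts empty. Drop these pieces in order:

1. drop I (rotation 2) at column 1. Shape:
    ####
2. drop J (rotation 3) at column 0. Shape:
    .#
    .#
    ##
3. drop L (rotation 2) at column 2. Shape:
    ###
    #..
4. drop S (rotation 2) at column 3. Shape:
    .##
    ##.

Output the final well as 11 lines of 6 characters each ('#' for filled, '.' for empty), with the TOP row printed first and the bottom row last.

Drop 1: I rot2 at col 1 lands with bottom-row=0; cleared 0 line(s) (total 0); column heights now [0 1 1 1 1 0], max=1
Drop 2: J rot3 at col 0 lands with bottom-row=1; cleared 0 line(s) (total 0); column heights now [2 4 1 1 1 0], max=4
Drop 3: L rot2 at col 2 lands with bottom-row=1; cleared 0 line(s) (total 0); column heights now [2 4 3 3 3 0], max=4
Drop 4: S rot2 at col 3 lands with bottom-row=3; cleared 0 line(s) (total 0); column heights now [2 4 3 4 5 5], max=5

Answer: ......
......
......
......
......
......
....##
.#.##.
.####.
###...
.####.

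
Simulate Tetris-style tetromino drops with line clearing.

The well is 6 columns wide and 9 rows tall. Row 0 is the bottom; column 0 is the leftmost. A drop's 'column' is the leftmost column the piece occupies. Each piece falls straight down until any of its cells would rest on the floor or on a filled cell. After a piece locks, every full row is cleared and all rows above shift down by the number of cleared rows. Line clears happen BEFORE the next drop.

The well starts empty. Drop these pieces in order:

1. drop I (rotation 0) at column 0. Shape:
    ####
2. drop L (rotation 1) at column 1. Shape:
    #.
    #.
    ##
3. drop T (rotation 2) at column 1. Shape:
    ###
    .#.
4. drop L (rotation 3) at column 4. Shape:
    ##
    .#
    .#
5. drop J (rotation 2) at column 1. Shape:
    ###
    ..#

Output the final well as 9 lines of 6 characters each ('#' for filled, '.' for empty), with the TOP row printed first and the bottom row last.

Drop 1: I rot0 at col 0 lands with bottom-row=0; cleared 0 line(s) (total 0); column heights now [1 1 1 1 0 0], max=1
Drop 2: L rot1 at col 1 lands with bottom-row=1; cleared 0 line(s) (total 0); column heights now [1 4 2 1 0 0], max=4
Drop 3: T rot2 at col 1 lands with bottom-row=3; cleared 0 line(s) (total 0); column heights now [1 5 5 5 0 0], max=5
Drop 4: L rot3 at col 4 lands with bottom-row=0; cleared 0 line(s) (total 0); column heights now [1 5 5 5 3 3], max=5
Drop 5: J rot2 at col 1 lands with bottom-row=5; cleared 0 line(s) (total 0); column heights now [1 7 7 7 3 3], max=7

Answer: ......
......
.###..
...#..
.###..
.##...
.#..##
.##..#
####.#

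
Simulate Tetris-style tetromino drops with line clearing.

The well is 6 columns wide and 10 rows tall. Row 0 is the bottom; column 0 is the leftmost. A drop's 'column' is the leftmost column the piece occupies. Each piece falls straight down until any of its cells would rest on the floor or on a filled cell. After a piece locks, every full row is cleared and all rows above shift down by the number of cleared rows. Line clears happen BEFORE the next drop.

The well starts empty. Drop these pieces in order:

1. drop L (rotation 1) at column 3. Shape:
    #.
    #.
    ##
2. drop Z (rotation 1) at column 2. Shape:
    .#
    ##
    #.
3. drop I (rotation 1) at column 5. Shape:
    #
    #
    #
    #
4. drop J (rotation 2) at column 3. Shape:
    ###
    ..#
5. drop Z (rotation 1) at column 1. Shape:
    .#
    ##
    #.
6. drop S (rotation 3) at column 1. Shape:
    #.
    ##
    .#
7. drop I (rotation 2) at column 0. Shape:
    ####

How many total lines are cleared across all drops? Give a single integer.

Drop 1: L rot1 at col 3 lands with bottom-row=0; cleared 0 line(s) (total 0); column heights now [0 0 0 3 1 0], max=3
Drop 2: Z rot1 at col 2 lands with bottom-row=2; cleared 0 line(s) (total 0); column heights now [0 0 4 5 1 0], max=5
Drop 3: I rot1 at col 5 lands with bottom-row=0; cleared 0 line(s) (total 0); column heights now [0 0 4 5 1 4], max=5
Drop 4: J rot2 at col 3 lands with bottom-row=4; cleared 0 line(s) (total 0); column heights now [0 0 4 6 6 6], max=6
Drop 5: Z rot1 at col 1 lands with bottom-row=3; cleared 0 line(s) (total 0); column heights now [0 5 6 6 6 6], max=6
Drop 6: S rot3 at col 1 lands with bottom-row=6; cleared 0 line(s) (total 0); column heights now [0 9 8 6 6 6], max=9
Drop 7: I rot2 at col 0 lands with bottom-row=9; cleared 0 line(s) (total 0); column heights now [10 10 10 10 6 6], max=10

Answer: 0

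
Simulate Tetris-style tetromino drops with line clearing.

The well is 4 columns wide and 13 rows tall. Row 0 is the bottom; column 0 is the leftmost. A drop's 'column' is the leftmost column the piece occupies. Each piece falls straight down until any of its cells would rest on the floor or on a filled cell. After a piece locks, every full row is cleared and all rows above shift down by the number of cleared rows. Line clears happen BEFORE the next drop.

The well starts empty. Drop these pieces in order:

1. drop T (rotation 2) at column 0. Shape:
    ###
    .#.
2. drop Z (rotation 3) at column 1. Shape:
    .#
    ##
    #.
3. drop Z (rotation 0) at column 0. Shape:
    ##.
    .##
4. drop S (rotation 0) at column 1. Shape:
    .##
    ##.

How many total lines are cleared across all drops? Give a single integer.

Answer: 0

Derivation:
Drop 1: T rot2 at col 0 lands with bottom-row=0; cleared 0 line(s) (total 0); column heights now [2 2 2 0], max=2
Drop 2: Z rot3 at col 1 lands with bottom-row=2; cleared 0 line(s) (total 0); column heights now [2 4 5 0], max=5
Drop 3: Z rot0 at col 0 lands with bottom-row=5; cleared 0 line(s) (total 0); column heights now [7 7 6 0], max=7
Drop 4: S rot0 at col 1 lands with bottom-row=7; cleared 0 line(s) (total 0); column heights now [7 8 9 9], max=9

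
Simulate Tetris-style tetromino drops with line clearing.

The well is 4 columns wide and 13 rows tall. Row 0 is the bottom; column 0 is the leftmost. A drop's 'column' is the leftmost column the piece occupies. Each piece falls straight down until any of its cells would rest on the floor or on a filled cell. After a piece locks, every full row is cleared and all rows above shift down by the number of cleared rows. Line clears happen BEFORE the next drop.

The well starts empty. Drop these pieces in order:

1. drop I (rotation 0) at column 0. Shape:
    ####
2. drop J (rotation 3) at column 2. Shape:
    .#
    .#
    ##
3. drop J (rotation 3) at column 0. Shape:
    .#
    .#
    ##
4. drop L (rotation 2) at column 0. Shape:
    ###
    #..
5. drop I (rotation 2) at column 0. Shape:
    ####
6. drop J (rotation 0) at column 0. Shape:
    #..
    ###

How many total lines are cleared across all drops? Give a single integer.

Drop 1: I rot0 at col 0 lands with bottom-row=0; cleared 1 line(s) (total 1); column heights now [0 0 0 0], max=0
Drop 2: J rot3 at col 2 lands with bottom-row=0; cleared 0 line(s) (total 1); column heights now [0 0 1 3], max=3
Drop 3: J rot3 at col 0 lands with bottom-row=0; cleared 1 line(s) (total 2); column heights now [0 2 0 2], max=2
Drop 4: L rot2 at col 0 lands with bottom-row=1; cleared 0 line(s) (total 2); column heights now [3 3 3 2], max=3
Drop 5: I rot2 at col 0 lands with bottom-row=3; cleared 1 line(s) (total 3); column heights now [3 3 3 2], max=3
Drop 6: J rot0 at col 0 lands with bottom-row=3; cleared 0 line(s) (total 3); column heights now [5 4 4 2], max=5

Answer: 3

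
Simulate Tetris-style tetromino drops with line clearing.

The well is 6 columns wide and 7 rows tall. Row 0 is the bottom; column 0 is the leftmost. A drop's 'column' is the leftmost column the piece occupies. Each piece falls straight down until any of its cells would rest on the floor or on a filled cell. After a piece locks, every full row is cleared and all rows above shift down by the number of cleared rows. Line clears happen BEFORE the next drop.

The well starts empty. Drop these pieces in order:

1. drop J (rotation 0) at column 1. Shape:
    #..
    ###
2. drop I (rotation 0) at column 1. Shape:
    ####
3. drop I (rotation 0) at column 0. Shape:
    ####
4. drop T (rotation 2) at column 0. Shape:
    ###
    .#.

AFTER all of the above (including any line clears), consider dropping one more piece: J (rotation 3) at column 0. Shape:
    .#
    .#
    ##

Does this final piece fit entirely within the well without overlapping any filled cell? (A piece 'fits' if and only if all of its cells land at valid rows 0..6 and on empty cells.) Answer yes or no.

Drop 1: J rot0 at col 1 lands with bottom-row=0; cleared 0 line(s) (total 0); column heights now [0 2 1 1 0 0], max=2
Drop 2: I rot0 at col 1 lands with bottom-row=2; cleared 0 line(s) (total 0); column heights now [0 3 3 3 3 0], max=3
Drop 3: I rot0 at col 0 lands with bottom-row=3; cleared 0 line(s) (total 0); column heights now [4 4 4 4 3 0], max=4
Drop 4: T rot2 at col 0 lands with bottom-row=4; cleared 0 line(s) (total 0); column heights now [6 6 6 4 3 0], max=6
Test piece J rot3 at col 0 (width 2): heights before test = [6 6 6 4 3 0]; fits = False

Answer: no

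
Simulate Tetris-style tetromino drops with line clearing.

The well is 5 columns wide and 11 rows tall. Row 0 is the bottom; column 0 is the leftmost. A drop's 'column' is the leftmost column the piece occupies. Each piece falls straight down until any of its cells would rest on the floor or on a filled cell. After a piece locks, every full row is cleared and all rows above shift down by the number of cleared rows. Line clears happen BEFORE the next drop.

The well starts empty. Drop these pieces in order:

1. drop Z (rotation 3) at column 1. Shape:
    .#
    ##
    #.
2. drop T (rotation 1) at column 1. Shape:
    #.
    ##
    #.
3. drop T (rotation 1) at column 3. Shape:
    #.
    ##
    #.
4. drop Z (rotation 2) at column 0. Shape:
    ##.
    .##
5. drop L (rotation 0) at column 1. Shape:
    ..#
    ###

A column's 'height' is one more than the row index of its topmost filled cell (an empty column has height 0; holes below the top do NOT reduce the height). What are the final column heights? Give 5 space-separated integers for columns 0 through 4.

Answer: 7 8 8 9 2

Derivation:
Drop 1: Z rot3 at col 1 lands with bottom-row=0; cleared 0 line(s) (total 0); column heights now [0 2 3 0 0], max=3
Drop 2: T rot1 at col 1 lands with bottom-row=2; cleared 0 line(s) (total 0); column heights now [0 5 4 0 0], max=5
Drop 3: T rot1 at col 3 lands with bottom-row=0; cleared 0 line(s) (total 0); column heights now [0 5 4 3 2], max=5
Drop 4: Z rot2 at col 0 lands with bottom-row=5; cleared 0 line(s) (total 0); column heights now [7 7 6 3 2], max=7
Drop 5: L rot0 at col 1 lands with bottom-row=7; cleared 0 line(s) (total 0); column heights now [7 8 8 9 2], max=9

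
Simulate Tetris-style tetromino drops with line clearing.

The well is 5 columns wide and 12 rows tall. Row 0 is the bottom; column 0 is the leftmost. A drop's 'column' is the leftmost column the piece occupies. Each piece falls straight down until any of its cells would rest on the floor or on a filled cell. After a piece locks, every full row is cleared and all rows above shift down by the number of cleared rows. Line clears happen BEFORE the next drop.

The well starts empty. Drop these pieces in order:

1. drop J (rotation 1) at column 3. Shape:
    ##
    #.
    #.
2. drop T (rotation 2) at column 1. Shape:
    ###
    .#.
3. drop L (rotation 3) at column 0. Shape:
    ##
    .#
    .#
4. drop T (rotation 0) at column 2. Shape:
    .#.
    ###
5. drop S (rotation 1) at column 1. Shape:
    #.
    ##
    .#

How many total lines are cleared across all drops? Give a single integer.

Drop 1: J rot1 at col 3 lands with bottom-row=0; cleared 0 line(s) (total 0); column heights now [0 0 0 3 3], max=3
Drop 2: T rot2 at col 1 lands with bottom-row=2; cleared 0 line(s) (total 0); column heights now [0 4 4 4 3], max=4
Drop 3: L rot3 at col 0 lands with bottom-row=4; cleared 0 line(s) (total 0); column heights now [7 7 4 4 3], max=7
Drop 4: T rot0 at col 2 lands with bottom-row=4; cleared 0 line(s) (total 0); column heights now [7 7 5 6 5], max=7
Drop 5: S rot1 at col 1 lands with bottom-row=6; cleared 0 line(s) (total 0); column heights now [7 9 8 6 5], max=9

Answer: 0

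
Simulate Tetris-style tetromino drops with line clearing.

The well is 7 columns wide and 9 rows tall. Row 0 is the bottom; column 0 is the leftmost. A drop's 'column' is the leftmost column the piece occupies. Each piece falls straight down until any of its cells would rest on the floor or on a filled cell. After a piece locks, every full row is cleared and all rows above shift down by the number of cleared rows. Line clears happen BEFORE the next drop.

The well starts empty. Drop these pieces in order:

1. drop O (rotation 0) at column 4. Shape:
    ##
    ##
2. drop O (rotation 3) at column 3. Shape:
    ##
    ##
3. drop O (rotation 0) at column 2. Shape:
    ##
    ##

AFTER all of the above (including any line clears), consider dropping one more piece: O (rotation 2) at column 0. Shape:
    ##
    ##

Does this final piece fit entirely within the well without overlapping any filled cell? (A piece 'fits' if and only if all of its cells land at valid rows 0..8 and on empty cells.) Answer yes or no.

Drop 1: O rot0 at col 4 lands with bottom-row=0; cleared 0 line(s) (total 0); column heights now [0 0 0 0 2 2 0], max=2
Drop 2: O rot3 at col 3 lands with bottom-row=2; cleared 0 line(s) (total 0); column heights now [0 0 0 4 4 2 0], max=4
Drop 3: O rot0 at col 2 lands with bottom-row=4; cleared 0 line(s) (total 0); column heights now [0 0 6 6 4 2 0], max=6
Test piece O rot2 at col 0 (width 2): heights before test = [0 0 6 6 4 2 0]; fits = True

Answer: yes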